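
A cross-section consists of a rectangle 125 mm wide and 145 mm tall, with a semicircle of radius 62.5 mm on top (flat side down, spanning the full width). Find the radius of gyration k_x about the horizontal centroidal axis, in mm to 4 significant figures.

k_x ≈ 56.84 mm

Decompose the section into non-overlapping parts with the origin at the bottom-left of its bounding rectangle.
Rectangular body: 125 × 145, A = 18 125 mm², y = 72.5 mm, Ī = 31 756 510 mm⁴.
Semicircular cap: semicircle r = 62.5, A = 6135.92 mm², y = 171.526 mm, Ī = 1 674 758 mm⁴.
Centroid: ȳ = ΣA·y / ΣA = 97.545 mm.
Transfer each piece to the horizontal centroidal axis using Ī + A·d² with d = y − 97.545:
  rectangular body: d = -25.045 mm → contributes +43 125 454 mm⁴
  semicircular cap: d = 73.9808 mm → contributes +35 257 661 mm⁴
Total I = 78 383 115 mm⁴.
Radius of gyration: k = √(I/A) = √(78 383 115 / 24260.9) = 56.8405 mm.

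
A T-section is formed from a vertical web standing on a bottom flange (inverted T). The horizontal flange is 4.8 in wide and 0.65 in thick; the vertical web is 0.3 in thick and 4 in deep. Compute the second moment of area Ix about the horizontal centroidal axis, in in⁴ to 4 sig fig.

Treat the section as a set of non-overlapping primitives; coordinates are from the bounding-box lower-left.
Flange: 4.8 × 0.65, A = 3.12 in², y = 0.325 in, Ī = 0.10985 in⁴.
Web: 0.3 × 4, A = 1.2 in², y = 2.65 in, Ī = 1.6 in⁴.
Centroid: ȳ = ΣA·y / ΣA = 0.970833 in.
Transfer each piece to the horizontal centroidal axis using Ī + A·d² with d = y − 0.970833:
  flange: d = -0.645833 in → contributes +1.4112 in⁴
  web: d = 1.67917 in → contributes +4.98352 in⁴
Total I = 6.39473 in⁴.

Ix ≈ 6.395 in⁴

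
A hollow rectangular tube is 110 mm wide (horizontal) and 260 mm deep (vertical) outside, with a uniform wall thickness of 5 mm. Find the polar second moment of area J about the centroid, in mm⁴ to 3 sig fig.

J ≈ 3.89 × 10⁷ mm⁴

Decompose the section into non-overlapping parts with the origin at the bottom-left of its bounding rectangle.
Outer rectangle: 110 × 260, A = 28 600 mm², y = 130 mm, Ī = 161 113 333 mm⁴.
Inner void (subtracted): 100 × 250, A = 25 000 mm², y = 130 mm, Ī = 130 208 333 mm⁴.
By symmetry the centroid is at mid-height, ȳ = 130 mm.
All pieces are centred on the centroidal x-axis, so I = ΣĪ (holes subtracted) = 30 905 000 mm⁴.
Repeating about the centroidal y-axis gives I_y = 8 005 000 mm⁴.
Polar second moment: J = I_x + I_y = 38 910 000 mm⁴.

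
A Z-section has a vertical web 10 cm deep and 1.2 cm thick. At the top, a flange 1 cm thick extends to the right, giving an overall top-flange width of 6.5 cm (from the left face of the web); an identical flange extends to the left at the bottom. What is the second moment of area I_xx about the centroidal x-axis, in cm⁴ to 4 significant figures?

I_xx ≈ 315.5 cm⁴

Treat the section as a set of non-overlapping primitives; coordinates are from the bounding-box lower-left.
Web: 1.2 × 10, A = 12 cm², y = 5 cm, Ī = 100 cm⁴.
Top flange (beyond web): 5.3 × 1, A = 5.3 cm², y = 9.5 cm, Ī = 0.441667 cm⁴.
Bottom flange (beyond web): 5.3 × 1, A = 5.3 cm², y = 0.5 cm, Ī = 0.441667 cm⁴.
Centroid: ȳ = ΣA·y / ΣA = 5 cm.
Transfer each piece to the centroidal x-axis using Ī + A·d² with d = y − 5:
  web: d = 0 cm → contributes +100 cm⁴
  top flange (beyond web): d = 4.5 cm → contributes +107.767 cm⁴
  bottom flange (beyond web): d = -4.5 cm → contributes +107.767 cm⁴
Total I = 315.533 cm⁴.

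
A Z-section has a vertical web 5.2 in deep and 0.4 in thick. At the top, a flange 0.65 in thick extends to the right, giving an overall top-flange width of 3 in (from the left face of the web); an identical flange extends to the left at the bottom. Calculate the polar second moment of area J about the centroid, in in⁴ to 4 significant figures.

Split into non-overlapping primitives; take the origin at the lower-left of the bounding box.
Web: 0.4 × 5.2, A = 2.08 in², y = 2.6 in, Ī = 4.68693 in⁴.
Top flange (beyond web): 2.6 × 0.65, A = 1.69 in², y = 4.875 in, Ī = 0.0595021 in⁴.
Bottom flange (beyond web): 2.6 × 0.65, A = 1.69 in², y = 0.325 in, Ī = 0.0595021 in⁴.
Centroid: ȳ = ΣA·y / ΣA = 2.6 in.
Transfer each piece to the centroidal x-axis using Ī + A·d² with d = y − 2.6:
  web: d = 0 in → contributes +4.68693 in⁴
  top flange (beyond web): d = 2.275 in → contributes +8.80631 in⁴
  bottom flange (beyond web): d = -2.275 in → contributes +8.80631 in⁴
Total I = 22.2996 in⁴.
For the y-axis: x̄ = 2.8 in.
Repeating about the centroidal y-axis gives I_y = 9.5368 in⁴.
Polar second moment: J = I_x + I_y = 31.8364 in⁴.

J ≈ 31.84 in⁴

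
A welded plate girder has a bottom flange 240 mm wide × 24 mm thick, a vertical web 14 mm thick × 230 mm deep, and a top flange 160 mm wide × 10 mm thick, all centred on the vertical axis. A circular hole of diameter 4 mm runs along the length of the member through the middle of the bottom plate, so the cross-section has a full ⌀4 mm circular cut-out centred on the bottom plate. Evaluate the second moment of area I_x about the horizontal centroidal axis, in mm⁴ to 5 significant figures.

I_x ≈ 1.0284 × 10⁸ mm⁴

Break the section into simple shapes (no overlaps), measuring from the bottom-left corner of the bounding box.
Bottom plate: 240 × 24, A = 5 760 mm², y = 12 mm, Ī = 276 480 mm⁴.
Web plate: 14 × 230, A = 3 220 mm², y = 139 mm, Ī = 14 194 833 mm⁴.
Top plate: 160 × 10, A = 1 600 mm², y = 259 mm, Ī = 13333.33 mm⁴.
Hole (subtracted): ⌀4, A = 12.56637 mm², y = 12 mm, Ī = 12.56637 mm⁴.
Centroid: ȳ = ΣA·y / ΣA = 88.09605 mm.
Transfer each piece to the horizontal centroidal axis using Ī + A·d² with d = y − 88.09605:
  bottom plate: d = -76.09605 mm → contributes +33 630 390 mm⁴
  web plate: d = 50.90395 mm → contributes +22 538 535 mm⁴
  top plate: d = 170.9039 mm → contributes +46 746 387 mm⁴
  hole: d = -76.09605 mm → contributes −72779.51 mm⁴
Total I = 102 842 533 mm⁴.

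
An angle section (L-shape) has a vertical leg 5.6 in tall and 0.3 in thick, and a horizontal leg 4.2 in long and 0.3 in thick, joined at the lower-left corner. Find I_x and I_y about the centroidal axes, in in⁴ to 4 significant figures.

Treat the section as a set of non-overlapping primitives; coordinates are from the bounding-box lower-left.
Vertical leg: 0.3 × 5.6, A = 1.68 in², y = 2.8 in, Ī = 4.3904 in⁴.
Horizontal leg (remainder): 3.9 × 0.3, A = 1.17 in², y = 0.15 in, Ī = 0.008775 in⁴.
Centroid: ȳ = ΣA·y / ΣA = 1.71211 in.
Transfer each piece to the centroidal x-axis using Ī + A·d² with d = y − 1.71211:
  vertical leg: d = 1.08789 in → contributes +6.37871 in⁴
  horizontal leg (remainder): d = -1.56211 in → contributes +2.86378 in⁴
Total I = 9.24248 in⁴.
For the y-axis: x̄ = 1.01211 in.
Repeating about the centroidal y-axis gives I_y = 4.53708 in⁴.

I_x ≈ 9.242 in⁴, I_y ≈ 4.537 in⁴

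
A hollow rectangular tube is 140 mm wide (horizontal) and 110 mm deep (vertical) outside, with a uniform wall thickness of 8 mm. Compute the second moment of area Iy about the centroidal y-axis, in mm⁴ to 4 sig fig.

Treat the section as a set of non-overlapping primitives; coordinates are from the bounding-box lower-left.
Outer rectangle: 140 × 110, A = 15 400 mm², x = 70 mm, Ī = 25 153 333 mm⁴.
Inner void (subtracted): 124 × 94, A = 11 656 mm², x = 70 mm, Ī = 14 935 221 mm⁴.
By symmetry the centroid is at mid-width, x̄ = 70 mm.
All pieces are centred on the centroidal y-axis, so I = ΣĪ (holes subtracted) = 10 218 112 mm⁴.

Iy ≈ 1.022 × 10⁷ mm⁴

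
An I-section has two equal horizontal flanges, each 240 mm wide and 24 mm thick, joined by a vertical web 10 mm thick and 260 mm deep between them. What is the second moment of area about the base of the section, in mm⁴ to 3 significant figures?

I_base ≈ 5.82 × 10⁸ mm⁴

Treat the section as a set of non-overlapping primitives; coordinates are from the bounding-box lower-left.
Bottom flange: 240 × 24, A = 5 760 mm², y = 12 mm, Ī = 276 480 mm⁴.
Web: 10 × 260, A = 2 600 mm², y = 154 mm, Ī = 14 646 667 mm⁴.
Top flange: 240 × 24, A = 5 760 mm², y = 296 mm, Ī = 276 480 mm⁴.
Transfer each piece to the base of the section using Ī + A·d² with d = y − 0:
  bottom flange: d = 12 mm → contributes +1 105 920 mm⁴
  web: d = 154 mm → contributes +76 308 267 mm⁴
  top flange: d = 296 mm → contributes +504 944 640 mm⁴
Total I = 582 358 827 mm⁴.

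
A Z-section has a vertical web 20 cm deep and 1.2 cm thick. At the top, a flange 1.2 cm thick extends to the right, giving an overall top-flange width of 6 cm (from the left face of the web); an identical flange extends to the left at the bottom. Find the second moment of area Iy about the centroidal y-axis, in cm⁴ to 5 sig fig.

Decompose the section into non-overlapping parts with the origin at the bottom-left of its bounding rectangle.
Web: 1.2 × 20, A = 24 cm², x = 5.4 cm, Ī = 2.88 cm⁴.
Top flange (beyond web): 4.8 × 1.2, A = 5.76 cm², x = 8.4 cm, Ī = 11.0592 cm⁴.
Bottom flange (beyond web): 4.8 × 1.2, A = 5.76 cm², x = 2.4 cm, Ī = 11.0592 cm⁴.
Centroid: x̄ = ΣA·x / ΣA = 5.4 cm.
Transfer each piece to the centroidal y-axis using Ī + A·d² with d = x − 5.4:
  web: d = 0 cm → contributes +2.88 cm⁴
  top flange (beyond web): d = 3 cm → contributes +62.8992 cm⁴
  bottom flange (beyond web): d = -3 cm → contributes +62.8992 cm⁴
Total I = 128.6784 cm⁴.

Iy ≈ 128.68 cm⁴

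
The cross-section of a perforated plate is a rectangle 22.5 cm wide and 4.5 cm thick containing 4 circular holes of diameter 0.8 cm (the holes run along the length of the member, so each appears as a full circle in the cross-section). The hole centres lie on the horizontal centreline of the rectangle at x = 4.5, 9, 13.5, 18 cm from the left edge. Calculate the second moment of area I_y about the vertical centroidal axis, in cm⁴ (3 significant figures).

Treat the section as a set of non-overlapping primitives; coordinates are from the bounding-box lower-left.
Plate: 22.5 × 4.5, A = 101.25 cm², x = 11.25 cm, Ī = 4271.5 cm⁴.
Hole 1 (subtracted): ⌀0.8, A = 0.50265 cm², x = 4.5 cm, Ī = 0.020106 cm⁴.
Hole 2 (subtracted): ⌀0.8, A = 0.50265 cm², x = 9 cm, Ī = 0.020106 cm⁴.
Hole 3 (subtracted): ⌀0.8, A = 0.50265 cm², x = 13.5 cm, Ī = 0.020106 cm⁴.
Hole 4 (subtracted): ⌀0.8, A = 0.50265 cm², x = 18 cm, Ī = 0.020106 cm⁴.
By symmetry the centroid is at mid-width, x̄ = 11.25 cm.
Transfer each piece to the vertical centroidal axis using Ī + A·d² with d = x − 11.25:
  plate: d = 0 cm → contributes +4271.5 cm⁴
  hole 1: d = -6.75 cm → contributes −22.922 cm⁴
  hole 2: d = -2.25 cm → contributes −2.5648 cm⁴
  hole 3: d = 2.25 cm → contributes −2.5648 cm⁴
  hole 4: d = 6.75 cm → contributes −22.922 cm⁴
Total I = 4220.5 cm⁴.

I_y ≈ 4220 cm⁴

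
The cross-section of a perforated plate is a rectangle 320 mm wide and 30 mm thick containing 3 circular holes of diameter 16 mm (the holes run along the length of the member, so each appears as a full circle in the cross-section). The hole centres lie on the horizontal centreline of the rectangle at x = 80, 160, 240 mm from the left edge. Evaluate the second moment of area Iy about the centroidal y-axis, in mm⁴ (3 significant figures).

Treat the section as a set of non-overlapping primitives; coordinates are from the bounding-box lower-left.
Plate: 320 × 30, A = 9 600 mm², x = 160 mm, Ī = 81 920 000 mm⁴.
Hole 1 (subtracted): ⌀16, A = 201.06 mm², x = 80 mm, Ī = 3 217 mm⁴.
Hole 2 (subtracted): ⌀16, A = 201.06 mm², x = 160 mm, Ī = 3 217 mm⁴.
Hole 3 (subtracted): ⌀16, A = 201.06 mm², x = 240 mm, Ī = 3 217 mm⁴.
By symmetry the centroid is at mid-width, x̄ = 160 mm.
Transfer each piece to the centroidal y-axis using Ī + A·d² with d = x − 160:
  plate: d = 0 mm → contributes +81 920 000 mm⁴
  hole 1: d = -80 mm → contributes −1 290 013 mm⁴
  hole 2: d = 0 mm → contributes −3 217 mm⁴
  hole 3: d = 80 mm → contributes −1 290 013 mm⁴
Total I = 79 336 756 mm⁴.

Iy ≈ 7.93 × 10⁷ mm⁴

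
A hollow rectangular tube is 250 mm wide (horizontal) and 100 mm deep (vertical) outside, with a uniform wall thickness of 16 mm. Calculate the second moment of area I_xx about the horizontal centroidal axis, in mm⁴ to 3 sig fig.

I_xx ≈ 1.51 × 10⁷ mm⁴

Break the section into simple shapes (no overlaps), measuring from the bottom-left corner of the bounding box.
Outer rectangle: 250 × 100, A = 25 000 mm², y = 50 mm, Ī = 20 833 333 mm⁴.
Inner void (subtracted): 218 × 68, A = 14 824 mm², y = 50 mm, Ī = 5 712 181 mm⁴.
By symmetry the centroid is at mid-height, ȳ = 50 mm.
All pieces are centred on the horizontal centroidal axis, so I = ΣĪ (holes subtracted) = 15 121 152 mm⁴.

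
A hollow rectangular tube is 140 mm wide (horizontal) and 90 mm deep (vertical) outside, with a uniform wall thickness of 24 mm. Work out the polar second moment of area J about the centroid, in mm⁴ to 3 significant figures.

J ≈ 2.58 × 10⁷ mm⁴

Split into non-overlapping primitives; take the origin at the lower-left of the bounding box.
Outer rectangle: 140 × 90, A = 12 600 mm², y = 45 mm, Ī = 8 505 000 mm⁴.
Inner void (subtracted): 92 × 42, A = 3 864 mm², y = 45 mm, Ī = 568 008 mm⁴.
By symmetry the centroid is at mid-height, ȳ = 45 mm.
All pieces are centred on the centroidal x-axis, so I = ΣĪ (holes subtracted) = 7 936 992 mm⁴.
Repeating about the centroidal y-axis gives I_y = 17 854 592 mm⁴.
Polar second moment: J = I_x + I_y = 25 791 584 mm⁴.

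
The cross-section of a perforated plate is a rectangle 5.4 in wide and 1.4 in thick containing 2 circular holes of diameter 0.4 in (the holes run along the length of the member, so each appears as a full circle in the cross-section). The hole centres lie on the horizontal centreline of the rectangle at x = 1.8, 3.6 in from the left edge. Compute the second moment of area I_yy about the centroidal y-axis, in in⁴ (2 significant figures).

I_yy ≈ 18 in⁴

Split into non-overlapping primitives; take the origin at the lower-left of the bounding box.
Plate: 5.4 × 1.4, A = 7.56 in², x = 2.7 in, Ī = 18.37 in⁴.
Hole 1 (subtracted): ⌀0.4, A = 0.1257 in², x = 1.8 in, Ī = 0.001257 in⁴.
Hole 2 (subtracted): ⌀0.4, A = 0.1257 in², x = 3.6 in, Ī = 0.001257 in⁴.
By symmetry the centroid is at mid-width, x̄ = 2.7 in.
Transfer each piece to the centroidal y-axis using Ī + A·d² with d = x − 2.7:
  plate: d = 0 in → contributes +18.37 in⁴
  hole 1: d = -0.9 in → contributes −0.103 in⁴
  hole 2: d = 0.9 in → contributes −0.103 in⁴
Total I = 18.16 in⁴.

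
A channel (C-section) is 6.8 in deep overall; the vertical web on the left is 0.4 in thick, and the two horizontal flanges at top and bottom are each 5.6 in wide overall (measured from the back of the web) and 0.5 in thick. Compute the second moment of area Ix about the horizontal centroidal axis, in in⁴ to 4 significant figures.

Break the section into simple shapes (no overlaps), measuring from the bottom-left corner of the bounding box.
Web: 0.4 × 6.8, A = 2.72 in², y = 3.4 in, Ī = 10.4811 in⁴.
Top flange (beyond web): 5.2 × 0.5, A = 2.6 in², y = 6.55 in, Ī = 0.0541667 in⁴.
Bottom flange (beyond web): 5.2 × 0.5, A = 2.6 in², y = 0.25 in, Ī = 0.0541667 in⁴.
By symmetry the centroid is at mid-height, ȳ = 3.4 in.
Transfer each piece to the horizontal centroidal axis using Ī + A·d² with d = y − 3.4:
  web: d = 0 in → contributes +10.4811 in⁴
  top flange (beyond web): d = 3.15 in → contributes +25.8527 in⁴
  bottom flange (beyond web): d = -3.15 in → contributes +25.8527 in⁴
Total I = 62.1864 in⁴.

Ix ≈ 62.19 in⁴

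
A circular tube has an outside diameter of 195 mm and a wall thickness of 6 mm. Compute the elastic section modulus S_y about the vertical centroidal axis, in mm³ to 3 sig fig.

S_y ≈ 1.63 × 10⁵ mm³

Decompose the section into non-overlapping parts with the origin at the bottom-left of its bounding rectangle.
Outer circle: ⌀195, A = 29 865 mm², x = 97.5 mm, Ī = 70 975 481 mm⁴.
Bore (subtracted): ⌀183, A = 26 302 mm², x = 97.5 mm, Ī = 55 052 147 mm⁴.
By symmetry the centroid is at mid-width, x̄ = 97.5 mm.
All pieces are centred on the vertical centroidal axis, so I = ΣĪ (holes subtracted) = 15 923 334 mm⁴.
Extreme fibre distance c = 97.5 mm; S = I/c = 163 316 mm³.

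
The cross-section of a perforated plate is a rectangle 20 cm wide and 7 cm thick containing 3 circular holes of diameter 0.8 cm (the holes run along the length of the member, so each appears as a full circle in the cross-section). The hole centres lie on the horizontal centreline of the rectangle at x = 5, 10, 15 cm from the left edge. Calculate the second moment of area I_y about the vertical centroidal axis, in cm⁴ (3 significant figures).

I_y ≈ 4640 cm⁴

Split into non-overlapping primitives; take the origin at the lower-left of the bounding box.
Plate: 20 × 7, A = 140 cm², x = 10 cm, Ī = 4666.7 cm⁴.
Hole 1 (subtracted): ⌀0.8, A = 0.50265 cm², x = 5 cm, Ī = 0.020106 cm⁴.
Hole 2 (subtracted): ⌀0.8, A = 0.50265 cm², x = 10 cm, Ī = 0.020106 cm⁴.
Hole 3 (subtracted): ⌀0.8, A = 0.50265 cm², x = 15 cm, Ī = 0.020106 cm⁴.
By symmetry the centroid is at mid-width, x̄ = 10 cm.
Transfer each piece to the vertical centroidal axis using Ī + A·d² with d = x − 10:
  plate: d = 0 cm → contributes +4666.7 cm⁴
  hole 1: d = -5 cm → contributes −12.586 cm⁴
  hole 2: d = 0 cm → contributes −0.020106 cm⁴
  hole 3: d = 5 cm → contributes −12.586 cm⁴
Total I = 4641.5 cm⁴.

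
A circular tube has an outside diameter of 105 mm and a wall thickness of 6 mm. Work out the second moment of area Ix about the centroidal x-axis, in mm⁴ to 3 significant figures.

Break the section into simple shapes (no overlaps), measuring from the bottom-left corner of the bounding box.
Outer circle: ⌀105, A = 8 659 mm², y = 52.5 mm, Ī = 5 966 602 mm⁴.
Bore (subtracted): ⌀93, A = 6792.9 mm², y = 52.5 mm, Ī = 3 671 992 mm⁴.
By symmetry the centroid is at mid-height, ȳ = 52.5 mm.
All pieces are centred on the centroidal x-axis, so I = ΣĪ (holes subtracted) = 2 294 611 mm⁴.

Ix ≈ 2.29 × 10⁶ mm⁴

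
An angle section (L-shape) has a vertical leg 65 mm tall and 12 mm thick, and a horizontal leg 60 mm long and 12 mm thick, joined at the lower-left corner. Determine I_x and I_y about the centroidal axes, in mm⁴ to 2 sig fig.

I_x ≈ 5.1 × 10⁵ mm⁴, I_y ≈ 4.2 × 10⁵ mm⁴

Decompose the section into non-overlapping parts with the origin at the bottom-left of its bounding rectangle.
Vertical leg: 12 × 65, A = 780 mm², y = 32.5 mm, Ī = 274 625 mm⁴.
Horizontal leg (remainder): 48 × 12, A = 576 mm², y = 6 mm, Ī = 6 912 mm⁴.
Centroid: ȳ = ΣA·y / ΣA = 21.24 mm.
Transfer each piece to the centroidal x-axis using Ī + A·d² with d = y − 21.24:
  vertical leg: d = 11.26 mm → contributes +373 460 mm⁴
  horizontal leg (remainder): d = -15.24 mm → contributes +140 751 mm⁴
Total I = 514 212 mm⁴.
For the y-axis: x̄ = 18.74 mm.
Repeating about the centroidal y-axis gives I_y = 418 147 mm⁴.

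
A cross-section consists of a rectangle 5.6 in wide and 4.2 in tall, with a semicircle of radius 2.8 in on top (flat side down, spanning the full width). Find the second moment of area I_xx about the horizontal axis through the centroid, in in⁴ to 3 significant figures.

I_xx ≈ 129 in⁴

Decompose the section into non-overlapping parts with the origin at the bottom-left of its bounding rectangle.
Rectangular body: 5.6 × 4.2, A = 23.52 in², y = 2.1 in, Ī = 34.574 in⁴.
Semicircular cap: semicircle r = 2.8, A = 12.315 in², y = 5.3884 in, Ī = 6.7463 in⁴.
Centroid: ȳ = ΣA·y / ΣA = 3.2301 in.
Transfer each piece to the horizontal axis through the centroid using Ī + A·d² with d = y − 3.2301:
  rectangular body: d = -1.1301 in → contributes +64.611 in⁴
  semicircular cap: d = 2.1583 in → contributes +64.112 in⁴
Total I = 128.72 in⁴.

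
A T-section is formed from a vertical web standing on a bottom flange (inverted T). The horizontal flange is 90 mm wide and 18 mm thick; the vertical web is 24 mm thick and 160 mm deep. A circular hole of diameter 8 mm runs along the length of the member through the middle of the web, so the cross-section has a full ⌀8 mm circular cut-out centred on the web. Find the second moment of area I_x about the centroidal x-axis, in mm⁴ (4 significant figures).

Decompose the section into non-overlapping parts with the origin at the bottom-left of its bounding rectangle.
Flange: 90 × 18, A = 1 620 mm², y = 9 mm, Ī = 43 740 mm⁴.
Web: 24 × 160, A = 3 840 mm², y = 98 mm, Ī = 8 192 000 mm⁴.
Hole (subtracted): ⌀8, A = 50.2655 mm², y = 98 mm, Ī = 201.062 mm⁴.
Centroid: ȳ = ΣA·y / ΣA = 71.348 mm.
Transfer each piece to the centroidal x-axis using Ī + A·d² with d = y − 71.348:
  flange: d = -62.348 mm → contributes +6 341 132 mm⁴
  web: d = 26.652 mm → contributes +10 919 655 mm⁴
  hole: d = 26.652 mm → contributes −35 906 mm⁴
Total I = 17 224 880 mm⁴.

I_x ≈ 1.722 × 10⁷ mm⁴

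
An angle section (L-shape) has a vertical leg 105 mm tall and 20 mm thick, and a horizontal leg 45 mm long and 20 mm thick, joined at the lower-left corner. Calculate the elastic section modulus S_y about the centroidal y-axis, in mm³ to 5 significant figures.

S_y ≈ 9796.5 mm³

Decompose the section into non-overlapping parts with the origin at the bottom-left of its bounding rectangle.
Vertical leg: 20 × 105, A = 2 100 mm², x = 10 mm, Ī = 70 000 mm⁴.
Horizontal leg (remainder): 25 × 20, A = 500 mm², x = 32.5 mm, Ī = 26041.67 mm⁴.
Centroid: x̄ = ΣA·x / ΣA = 14.32692 mm.
Transfer each piece to the centroidal y-axis using Ī + A·d² with d = x − 14.32692:
  vertical leg: d = -4.326923 mm → contributes +109316.8 mm⁴
  horizontal leg (remainder): d = 18.17308 mm → contributes +191 172 mm⁴
Total I = 300488.8 mm⁴.
Extreme fibre distance c = 30.67308 mm; S = I/c = 9796.499 mm³.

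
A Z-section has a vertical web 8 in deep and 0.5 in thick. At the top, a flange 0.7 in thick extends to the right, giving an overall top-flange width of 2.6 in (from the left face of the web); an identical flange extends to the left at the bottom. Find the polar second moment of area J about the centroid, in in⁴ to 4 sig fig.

J ≈ 66.75 in⁴

Treat the section as a set of non-overlapping primitives; coordinates are from the bounding-box lower-left.
Web: 0.5 × 8, A = 4 in², y = 4 in, Ī = 21.3333 in⁴.
Top flange (beyond web): 2.1 × 0.7, A = 1.47 in², y = 7.65 in, Ī = 0.060025 in⁴.
Bottom flange (beyond web): 2.1 × 0.7, A = 1.47 in², y = 0.35 in, Ī = 0.060025 in⁴.
Centroid: ȳ = ΣA·y / ΣA = 4 in.
Transfer each piece to the centroidal x-axis using Ī + A·d² with d = y − 4:
  web: d = 0 in → contributes +21.3333 in⁴
  top flange (beyond web): d = 3.65 in → contributes +19.6441 in⁴
  bottom flange (beyond web): d = -3.65 in → contributes +19.6441 in⁴
Total I = 60.6215 in⁴.
For the y-axis: x̄ = 2.35 in.
Repeating about the centroidal y-axis gives I_y = 6.13238 in⁴.
Polar second moment: J = I_x + I_y = 66.7539 in⁴.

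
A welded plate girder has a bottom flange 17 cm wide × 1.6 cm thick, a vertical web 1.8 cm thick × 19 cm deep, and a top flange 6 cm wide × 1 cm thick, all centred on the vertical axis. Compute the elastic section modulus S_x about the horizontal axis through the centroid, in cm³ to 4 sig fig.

S_x ≈ 276.2 cm³

Decompose the section into non-overlapping parts with the origin at the bottom-left of its bounding rectangle.
Bottom plate: 17 × 1.6, A = 27.2 cm², y = 0.8 cm, Ī = 5.80267 cm⁴.
Web plate: 1.8 × 19, A = 34.2 cm², y = 11.1 cm, Ī = 1028.85 cm⁴.
Top plate: 6 × 1, A = 6 cm², y = 21.1 cm, Ī = 0.5 cm⁴.
Centroid: ȳ = ΣA·y / ΣA = 7.83353 cm.
Transfer each piece to the horizontal axis through the centroid using Ī + A·d² with d = y − 7.83353:
  bottom plate: d = -7.03353 cm → contributes +1351.4 cm⁴
  web plate: d = 3.26647 cm → contributes +1393.76 cm⁴
  top plate: d = 13.2665 cm → contributes +1056.5 cm⁴
Total I = 3801.65 cm⁴.
Extreme fibre distance c = 13.7665 cm; S = I/c = 276.153 cm³.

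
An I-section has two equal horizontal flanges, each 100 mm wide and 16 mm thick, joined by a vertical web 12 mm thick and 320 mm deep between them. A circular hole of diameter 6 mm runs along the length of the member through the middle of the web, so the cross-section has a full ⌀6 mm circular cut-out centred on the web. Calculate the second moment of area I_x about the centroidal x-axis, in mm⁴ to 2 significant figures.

Split into non-overlapping primitives; take the origin at the lower-left of the bounding box.
Bottom flange: 100 × 16, A = 1 600 mm², y = 8 mm, Ī = 34 133 mm⁴.
Web: 12 × 320, A = 3 840 mm², y = 176 mm, Ī = 32 768 000 mm⁴.
Top flange: 100 × 16, A = 1 600 mm², y = 344 mm, Ī = 34 133 mm⁴.
Hole (subtracted): ⌀6, A = 28.27 mm², y = 176 mm, Ī = 63.62 mm⁴.
By symmetry the centroid is at mid-height, ȳ = 176 mm.
Transfer each piece to the centroidal x-axis using Ī + A·d² with d = y − 176:
  bottom flange: d = -168 mm → contributes +45 192 533 mm⁴
  web: d = 0 mm → contributes +32 768 000 mm⁴
  top flange: d = 168 mm → contributes +45 192 533 mm⁴
  hole: d = 0 mm → contributes −63.62 mm⁴
Total I = 123 153 003 mm⁴.

I_x ≈ 1.2 × 10⁸ mm⁴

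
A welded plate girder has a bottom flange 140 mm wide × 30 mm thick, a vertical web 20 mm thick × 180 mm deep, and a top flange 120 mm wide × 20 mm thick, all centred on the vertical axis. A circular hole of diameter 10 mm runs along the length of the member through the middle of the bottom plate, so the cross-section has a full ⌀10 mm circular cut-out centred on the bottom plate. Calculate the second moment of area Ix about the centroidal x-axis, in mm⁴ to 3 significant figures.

Split into non-overlapping primitives; take the origin at the lower-left of the bounding box.
Bottom plate: 140 × 30, A = 4 200 mm², y = 15 mm, Ī = 315 000 mm⁴.
Web plate: 20 × 180, A = 3 600 mm², y = 120 mm, Ī = 9 720 000 mm⁴.
Top plate: 120 × 20, A = 2 400 mm², y = 220 mm, Ī = 80 000 mm⁴.
Hole (subtracted): ⌀10, A = 78.54 mm², y = 15 mm, Ī = 490.87 mm⁴.
Centroid: ȳ = ΣA·y / ΣA = 100.96 mm.
Transfer each piece to the centroidal x-axis using Ī + A·d² with d = y − 100.96:
  bottom plate: d = -85.956 mm → contributes +31 346 406 mm⁴
  web plate: d = 19.044 mm → contributes +11 025 629 mm⁴
  top plate: d = 119.04 mm → contributes +34 091 551 mm⁴
  hole: d = -85.956 mm → contributes −580 777 mm⁴
Total I = 75 882 809 mm⁴.

Ix ≈ 7.59 × 10⁷ mm⁴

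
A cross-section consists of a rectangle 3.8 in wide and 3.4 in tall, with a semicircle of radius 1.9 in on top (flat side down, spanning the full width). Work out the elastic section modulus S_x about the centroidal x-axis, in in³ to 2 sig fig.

Decompose the section into non-overlapping parts with the origin at the bottom-left of its bounding rectangle.
Rectangular body: 3.8 × 3.4, A = 12.92 in², y = 1.7 in, Ī = 12.45 in⁴.
Semicircular cap: semicircle r = 1.9, A = 5.671 in², y = 4.206 in, Ī = 1.43 in⁴.
Centroid: ȳ = ΣA·y / ΣA = 2.465 in.
Transfer each piece to the centroidal x-axis using Ī + A·d² with d = y − 2.465:
  rectangular body: d = -0.7645 in → contributes +20 in⁴
  semicircular cap: d = 1.742 in → contributes +18.64 in⁴
Total I = 38.63 in⁴.
Extreme fibre distance c = 2.835 in; S = I/c = 13.62 in³.

S_x ≈ 14 in³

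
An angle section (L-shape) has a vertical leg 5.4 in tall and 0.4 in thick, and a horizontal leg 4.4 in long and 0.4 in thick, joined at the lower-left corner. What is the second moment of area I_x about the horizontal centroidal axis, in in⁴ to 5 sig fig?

Break the section into simple shapes (no overlaps), measuring from the bottom-left corner of the bounding box.
Vertical leg: 0.4 × 5.4, A = 2.16 in², y = 2.7 in, Ī = 5.2488 in⁴.
Horizontal leg (remainder): 4 × 0.4, A = 1.6 in², y = 0.2 in, Ī = 0.02133333 in⁴.
Centroid: ȳ = ΣA·y / ΣA = 1.63617 in.
Transfer each piece to the horizontal centroidal axis using Ī + A·d² with d = y − 1.63617:
  vertical leg: d = 1.06383 in → contributes +7.693345 in⁴
  horizontal leg (remainder): d = -1.43617 in → contributes +3.321469 in⁴
Total I = 11.01481 in⁴.

I_x ≈ 11.015 in⁴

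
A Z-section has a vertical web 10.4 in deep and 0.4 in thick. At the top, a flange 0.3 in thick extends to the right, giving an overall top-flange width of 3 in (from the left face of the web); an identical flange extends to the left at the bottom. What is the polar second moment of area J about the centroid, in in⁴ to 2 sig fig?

Decompose the section into non-overlapping parts with the origin at the bottom-left of its bounding rectangle.
Web: 0.4 × 10.4, A = 4.16 in², y = 5.2 in, Ī = 37.5 in⁴.
Top flange (beyond web): 2.6 × 0.3, A = 0.78 in², y = 10.25 in, Ī = 0.00585 in⁴.
Bottom flange (beyond web): 2.6 × 0.3, A = 0.78 in², y = 0.15 in, Ī = 0.00585 in⁴.
Centroid: ȳ = ΣA·y / ΣA = 5.2 in.
Transfer each piece to the centroidal x-axis using Ī + A·d² with d = y − 5.2:
  web: d = 0 in → contributes +37.5 in⁴
  top flange (beyond web): d = 5.05 in → contributes +19.9 in⁴
  bottom flange (beyond web): d = -5.05 in → contributes +19.9 in⁴
Total I = 77.29 in⁴.
For the y-axis: x̄ = 2.8 in.
Repeating about the centroidal y-axis gives I_y = 4.444 in⁴.
Polar second moment: J = I_x + I_y = 81.74 in⁴.

J ≈ 82 in⁴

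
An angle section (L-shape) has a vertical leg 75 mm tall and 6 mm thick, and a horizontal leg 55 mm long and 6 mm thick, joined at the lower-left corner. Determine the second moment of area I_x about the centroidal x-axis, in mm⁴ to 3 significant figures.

Treat the section as a set of non-overlapping primitives; coordinates are from the bounding-box lower-left.
Vertical leg: 6 × 75, A = 450 mm², y = 37.5 mm, Ī = 210 938 mm⁴.
Horizontal leg (remainder): 49 × 6, A = 294 mm², y = 3 mm, Ī = 882 mm⁴.
Centroid: ȳ = ΣA·y / ΣA = 23.867 mm.
Transfer each piece to the centroidal x-axis using Ī + A·d² with d = y − 23.867:
  vertical leg: d = 13.633 mm → contributes +294 575 mm⁴
  horizontal leg (remainder): d = -20.867 mm → contributes +128 898 mm⁴
Total I = 423 473 mm⁴.

I_x ≈ 4.23 × 10⁵ mm⁴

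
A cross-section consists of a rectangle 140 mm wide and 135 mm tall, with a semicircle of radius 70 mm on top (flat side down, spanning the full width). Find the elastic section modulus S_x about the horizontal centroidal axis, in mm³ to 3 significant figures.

S_x ≈ 7.59 × 10⁵ mm³

Decompose the section into non-overlapping parts with the origin at the bottom-left of its bounding rectangle.
Rectangular body: 140 × 135, A = 18 900 mm², y = 67.5 mm, Ī = 28 704 375 mm⁴.
Semicircular cap: semicircle r = 70, A = 7696.9 mm², y = 164.71 mm, Ī = 2 635 265 mm⁴.
Centroid: ȳ = ΣA·y / ΣA = 95.631 mm.
Transfer each piece to the horizontal centroidal axis using Ī + A·d² with d = y − 95.631:
  rectangular body: d = -28.131 mm → contributes +43 661 354 mm⁴
  semicircular cap: d = 69.078 mm → contributes +39 362 625 mm⁴
Total I = 83 023 979 mm⁴.
Extreme fibre distance c = 109.37 mm; S = I/c = 759 121 mm³.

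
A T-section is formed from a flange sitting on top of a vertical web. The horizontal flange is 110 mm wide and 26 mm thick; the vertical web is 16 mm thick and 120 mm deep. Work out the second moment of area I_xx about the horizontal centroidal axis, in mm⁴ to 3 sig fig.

I_xx ≈ 8.59 × 10⁶ mm⁴

Treat the section as a set of non-overlapping primitives; coordinates are from the bounding-box lower-left.
Flange: 110 × 26, A = 2 860 mm², y = 133 mm, Ī = 161 113 mm⁴.
Web: 16 × 120, A = 1 920 mm², y = 60 mm, Ī = 2 304 000 mm⁴.
Centroid: ȳ = ΣA·y / ΣA = 103.68 mm.
Transfer each piece to the horizontal centroidal axis using Ī + A·d² with d = y − 103.68:
  flange: d = 29.322 mm → contributes +2 620 113 mm⁴
  web: d = -43.678 mm → contributes +5 966 884 mm⁴
Total I = 8 586 997 mm⁴.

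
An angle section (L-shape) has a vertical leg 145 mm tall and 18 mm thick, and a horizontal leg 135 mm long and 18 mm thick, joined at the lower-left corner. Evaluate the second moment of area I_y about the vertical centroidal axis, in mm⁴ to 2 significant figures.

Decompose the section into non-overlapping parts with the origin at the bottom-left of its bounding rectangle.
Vertical leg: 18 × 145, A = 2 610 mm², x = 9 mm, Ī = 70 470 mm⁴.
Horizontal leg (remainder): 117 × 18, A = 2 106 mm², x = 76.5 mm, Ī = 2 402 420 mm⁴.
Centroid: x̄ = ΣA·x / ΣA = 39.14 mm.
Transfer each piece to the vertical centroidal axis using Ī + A·d² with d = x − 39.14:
  vertical leg: d = -30.14 mm → contributes +2 441 938 mm⁴
  horizontal leg (remainder): d = 37.36 mm → contributes +5 341 418 mm⁴
Total I = 7 783 355 mm⁴.

I_y ≈ 7.8 × 10⁶ mm⁴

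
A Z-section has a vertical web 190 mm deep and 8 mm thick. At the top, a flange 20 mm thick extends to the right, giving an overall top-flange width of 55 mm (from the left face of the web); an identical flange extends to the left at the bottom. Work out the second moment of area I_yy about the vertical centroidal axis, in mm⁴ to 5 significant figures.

I_yy ≈ 1.7759 × 10⁶ mm⁴

Decompose the section into non-overlapping parts with the origin at the bottom-left of its bounding rectangle.
Web: 8 × 190, A = 1 520 mm², x = 51 mm, Ī = 8106.667 mm⁴.
Top flange (beyond web): 47 × 20, A = 940 mm², x = 78.5 mm, Ī = 173038.3 mm⁴.
Bottom flange (beyond web): 47 × 20, A = 940 mm², x = 23.5 mm, Ī = 173038.3 mm⁴.
Centroid: x̄ = ΣA·x / ΣA = 51 mm.
Transfer each piece to the vertical centroidal axis using Ī + A·d² with d = x − 51:
  web: d = 0 mm → contributes +8106.667 mm⁴
  top flange (beyond web): d = 27.5 mm → contributes +883913.3 mm⁴
  bottom flange (beyond web): d = -27.5 mm → contributes +883913.3 mm⁴
Total I = 1 775 933 mm⁴.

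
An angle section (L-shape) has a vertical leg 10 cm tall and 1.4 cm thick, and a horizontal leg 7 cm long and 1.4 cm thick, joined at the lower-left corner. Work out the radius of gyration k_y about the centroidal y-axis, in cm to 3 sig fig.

Split into non-overlapping primitives; take the origin at the lower-left of the bounding box.
Vertical leg: 1.4 × 10, A = 14 cm², x = 0.7 cm, Ī = 2.2867 cm⁴.
Horizontal leg (remainder): 5.6 × 1.4, A = 7.84 cm², x = 4.2 cm, Ī = 20.489 cm⁴.
Centroid: x̄ = ΣA·x / ΣA = 1.9564 cm.
Transfer each piece to the centroidal y-axis using Ī + A·d² with d = x − 1.9564:
  vertical leg: d = -1.2564 cm → contributes +24.387 cm⁴
  horizontal leg (remainder): d = 2.2436 cm → contributes +59.953 cm⁴
Total I = 84.339 cm⁴.
Radius of gyration: k = √(I/A) = √(84.339 / 21.84) = 1.9651 cm.

k_y ≈ 1.97 cm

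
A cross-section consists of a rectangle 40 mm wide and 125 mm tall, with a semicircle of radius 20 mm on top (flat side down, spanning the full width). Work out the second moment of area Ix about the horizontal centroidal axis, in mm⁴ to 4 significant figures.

Decompose the section into non-overlapping parts with the origin at the bottom-left of its bounding rectangle.
Rectangular body: 40 × 125, A = 5 000 mm², y = 62.5 mm, Ī = 6 510 417 mm⁴.
Semicircular cap: semicircle r = 20, A = 628.319 mm², y = 133.488 mm, Ī = 17561.1 mm⁴.
Centroid: ȳ = ΣA·y / ΣA = 70.4248 mm.
Transfer each piece to the horizontal centroidal axis using Ī + A·d² with d = y − 70.4248:
  rectangular body: d = -7.92479 mm → contributes +6 824 428 mm⁴
  semicircular cap: d = 63.0635 mm → contributes +2 516 385 mm⁴
Total I = 9 340 813 mm⁴.

Ix ≈ 9.341 × 10⁶ mm⁴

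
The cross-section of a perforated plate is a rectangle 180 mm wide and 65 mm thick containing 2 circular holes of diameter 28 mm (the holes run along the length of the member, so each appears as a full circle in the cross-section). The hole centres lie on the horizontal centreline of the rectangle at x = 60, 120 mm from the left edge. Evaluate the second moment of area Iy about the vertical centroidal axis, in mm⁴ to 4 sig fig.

Iy ≈ 3.042 × 10⁷ mm⁴

Treat the section as a set of non-overlapping primitives; coordinates are from the bounding-box lower-left.
Plate: 180 × 65, A = 11 700 mm², x = 90 mm, Ī = 31 590 000 mm⁴.
Hole 1 (subtracted): ⌀28, A = 615.752 mm², x = 60 mm, Ī = 30171.9 mm⁴.
Hole 2 (subtracted): ⌀28, A = 615.752 mm², x = 120 mm, Ī = 30171.9 mm⁴.
By symmetry the centroid is at mid-width, x̄ = 90 mm.
Transfer each piece to the vertical centroidal axis using Ī + A·d² with d = x − 90:
  plate: d = 0 mm → contributes +31 590 000 mm⁴
  hole 1: d = -30 mm → contributes −584 349 mm⁴
  hole 2: d = 30 mm → contributes −584 349 mm⁴
Total I = 30 421 302 mm⁴.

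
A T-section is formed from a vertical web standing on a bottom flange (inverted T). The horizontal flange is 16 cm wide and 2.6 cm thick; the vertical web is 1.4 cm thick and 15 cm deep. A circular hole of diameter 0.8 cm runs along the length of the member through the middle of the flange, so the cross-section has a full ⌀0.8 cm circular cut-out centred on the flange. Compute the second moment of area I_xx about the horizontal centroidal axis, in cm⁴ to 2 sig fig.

I_xx ≈ 1500 cm⁴

Decompose the section into non-overlapping parts with the origin at the bottom-left of its bounding rectangle.
Flange: 16 × 2.6, A = 41.6 cm², y = 1.3 cm, Ī = 23.43 cm⁴.
Web: 1.4 × 15, A = 21 cm², y = 10.1 cm, Ī = 393.8 cm⁴.
Hole (subtracted): ⌀0.8, A = 0.5027 cm², y = 1.3 cm, Ī = 0.02011 cm⁴.
Centroid: ȳ = ΣA·y / ΣA = 4.276 cm.
Transfer each piece to the horizontal centroidal axis using Ī + A·d² with d = y − 4.276:
  flange: d = -2.976 cm → contributes +391.9 cm⁴
  web: d = 5.824 cm → contributes +1 106 cm⁴
  hole: d = -2.976 cm → contributes −4.472 cm⁴
Total I = 1 493 cm⁴.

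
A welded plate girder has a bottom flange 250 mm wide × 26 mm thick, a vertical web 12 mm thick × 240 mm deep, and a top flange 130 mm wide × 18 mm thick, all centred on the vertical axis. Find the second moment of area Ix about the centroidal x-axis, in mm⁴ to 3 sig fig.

Ix ≈ 1.41 × 10⁸ mm⁴

Treat the section as a set of non-overlapping primitives; coordinates are from the bounding-box lower-left.
Bottom plate: 250 × 26, A = 6 500 mm², y = 13 mm, Ī = 366 167 mm⁴.
Web plate: 12 × 240, A = 2 880 mm², y = 146 mm, Ī = 13 824 000 mm⁴.
Top plate: 130 × 18, A = 2 340 mm², y = 275 mm, Ī = 63 180 mm⁴.
Centroid: ȳ = ΣA·y / ΣA = 97.993 mm.
Transfer each piece to the centroidal x-axis using Ī + A·d² with d = y − 97.993:
  bottom plate: d = -84.993 mm → contributes +47 321 124 mm⁴
  web plate: d = 48.007 mm → contributes +20 461 407 mm⁴
  top plate: d = 177.01 mm → contributes +73 378 694 mm⁴
Total I = 141 161 226 mm⁴.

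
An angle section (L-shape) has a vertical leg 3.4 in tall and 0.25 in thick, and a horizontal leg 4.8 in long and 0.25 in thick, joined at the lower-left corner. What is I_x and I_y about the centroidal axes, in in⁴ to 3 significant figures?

Treat the section as a set of non-overlapping primitives; coordinates are from the bounding-box lower-left.
Vertical leg: 0.25 × 3.4, A = 0.85 in², y = 1.7 in, Ī = 0.81883 in⁴.
Horizontal leg (remainder): 4.55 × 0.25, A = 1.1375 in², y = 0.125 in, Ī = 0.0059245 in⁴.
Centroid: ȳ = ΣA·y / ΣA = 0.79858 in.
Transfer each piece to the centroidal x-axis using Ī + A·d² with d = y − 0.79858:
  vertical leg: d = 0.90142 in → contributes +1.5095 in⁴
  horizontal leg (remainder): d = -0.67358 in → contributes +0.52203 in⁴
Total I = 2.0315 in⁴.
For the y-axis: x̄ = 1.4986 in.
Repeating about the centroidal y-axis gives I_y = 4.769 in⁴.

I_x ≈ 2.03 in⁴, I_y ≈ 4.77 in⁴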